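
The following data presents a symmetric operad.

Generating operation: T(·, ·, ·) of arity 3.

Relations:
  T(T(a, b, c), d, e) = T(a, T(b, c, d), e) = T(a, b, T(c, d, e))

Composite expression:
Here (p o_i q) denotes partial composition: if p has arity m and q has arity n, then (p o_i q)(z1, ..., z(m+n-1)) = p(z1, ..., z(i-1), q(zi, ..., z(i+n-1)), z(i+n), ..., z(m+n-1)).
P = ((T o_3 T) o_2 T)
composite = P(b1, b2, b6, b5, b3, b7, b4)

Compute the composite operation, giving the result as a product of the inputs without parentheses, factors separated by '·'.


The T-tree's shape is irrelevant; the b-reading-order decides.
T(b2, b6, b5) reduces to b2 · b6 · b5
T(b3, b7, b4) reduces to b3 · b7 · b4
T(b1, T(b2, b6, b5), T(b3, b7, b4)) reduces to b1 · b2 · b6 · b5 · b3 · b7 · b4

b1 · b2 · b6 · b5 · b3 · b7 · b4


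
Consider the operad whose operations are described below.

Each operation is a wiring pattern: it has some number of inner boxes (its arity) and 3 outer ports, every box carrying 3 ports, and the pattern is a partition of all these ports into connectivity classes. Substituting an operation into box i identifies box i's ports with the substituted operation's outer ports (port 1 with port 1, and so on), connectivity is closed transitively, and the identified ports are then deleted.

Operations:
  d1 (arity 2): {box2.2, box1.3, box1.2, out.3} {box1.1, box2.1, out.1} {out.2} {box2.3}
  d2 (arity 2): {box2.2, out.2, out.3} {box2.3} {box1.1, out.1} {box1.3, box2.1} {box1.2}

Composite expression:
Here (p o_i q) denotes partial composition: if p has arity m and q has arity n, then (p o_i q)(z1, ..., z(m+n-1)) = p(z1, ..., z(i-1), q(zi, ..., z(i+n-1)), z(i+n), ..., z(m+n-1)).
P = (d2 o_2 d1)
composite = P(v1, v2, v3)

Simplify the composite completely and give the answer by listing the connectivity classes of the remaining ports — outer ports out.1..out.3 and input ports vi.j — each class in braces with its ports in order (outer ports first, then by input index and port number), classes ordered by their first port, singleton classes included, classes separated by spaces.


{out.1, v1.1} {out.2, out.3} {v1.2} {v1.3, v2.1, v3.1} {v2.2, v2.3, v3.2} {v3.3}

After gluing at d2, chains via deleted ports link the v-ports.
after d1, the pattern on (v2, v3) reads {out.1, v2.1, v3.1} {out.2} {out.3, v2.2, v2.3, v3.2} {v3.3} (out.j = its outer ports)
after d2, the pattern on (v1, v2, v3) reads {out.1, v1.1} {out.2, out.3} {v1.2} {v1.3, v2.1, v3.1} {v2.2, v2.3, v3.2} {v3.3} (out.j = its outer ports)


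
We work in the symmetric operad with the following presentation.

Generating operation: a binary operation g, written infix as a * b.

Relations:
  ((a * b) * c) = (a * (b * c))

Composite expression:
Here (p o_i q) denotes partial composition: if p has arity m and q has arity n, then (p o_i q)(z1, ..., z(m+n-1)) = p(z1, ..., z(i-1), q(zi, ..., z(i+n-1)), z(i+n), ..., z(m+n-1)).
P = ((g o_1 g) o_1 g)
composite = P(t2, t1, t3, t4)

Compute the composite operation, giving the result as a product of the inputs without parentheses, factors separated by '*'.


t2 * t1 * t3 * t4

Associativity of g dissolves the nesting; only the t-input order survives.
(t2 * t1) reduces to t2 * t1
((t2 * t1) * t3) reduces to t2 * t1 * t3
(((t2 * t1) * t3) * t4) reduces to t2 * t1 * t3 * t4


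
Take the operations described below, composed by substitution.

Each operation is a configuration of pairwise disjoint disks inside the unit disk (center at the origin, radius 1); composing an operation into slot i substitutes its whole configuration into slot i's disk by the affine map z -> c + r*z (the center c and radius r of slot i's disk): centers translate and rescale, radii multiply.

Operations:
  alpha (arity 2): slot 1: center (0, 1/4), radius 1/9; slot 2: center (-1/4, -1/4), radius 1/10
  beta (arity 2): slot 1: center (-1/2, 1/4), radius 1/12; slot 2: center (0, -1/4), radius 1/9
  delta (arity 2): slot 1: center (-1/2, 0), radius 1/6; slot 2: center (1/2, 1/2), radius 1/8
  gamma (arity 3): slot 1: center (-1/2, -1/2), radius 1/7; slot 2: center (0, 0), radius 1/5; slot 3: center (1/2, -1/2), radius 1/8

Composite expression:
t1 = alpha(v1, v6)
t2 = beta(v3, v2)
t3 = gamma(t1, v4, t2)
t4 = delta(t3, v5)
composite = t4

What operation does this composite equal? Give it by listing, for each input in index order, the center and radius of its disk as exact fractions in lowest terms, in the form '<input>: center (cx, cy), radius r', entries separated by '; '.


v1: center (-7/12, -13/168), radius 1/378; v2: center (-5/12, -17/192), radius 1/432; v3: center (-41/96, -5/64), radius 1/576; v4: center (-1/2, 0), radius 1/30; v5: center (1/2, 1/2), radius 1/8; v6: center (-33/56, -5/56), radius 1/420

Nesting under delta composes maps z -> c + r*z down each v-path.
for v1, the 3-step affine chain lands on center (-7/12, -13/168), radius 1/378
for v6, the 3-step affine chain lands on center (-33/56, -5/56), radius 1/420
for v4, the 2-step affine chain lands on center (-1/2, 0), radius 1/30
for v3, the 3-step affine chain lands on center (-41/96, -5/64), radius 1/576
for v2, the 3-step affine chain lands on center (-5/12, -17/192), radius 1/432
for v5, the 1-step affine chain lands on center (1/2, 1/2), radius 1/8


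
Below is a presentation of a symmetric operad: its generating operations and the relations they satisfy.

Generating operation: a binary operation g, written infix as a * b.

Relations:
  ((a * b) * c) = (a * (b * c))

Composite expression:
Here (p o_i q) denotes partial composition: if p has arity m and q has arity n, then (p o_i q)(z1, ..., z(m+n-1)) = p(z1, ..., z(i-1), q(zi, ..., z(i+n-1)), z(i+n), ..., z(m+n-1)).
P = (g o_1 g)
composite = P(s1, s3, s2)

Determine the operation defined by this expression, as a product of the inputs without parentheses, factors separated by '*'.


s1 * s3 * s2

Associativity of g dissolves the nesting; only the s-input order survives.
(s1 * s3) flattens to s1 * s3
((s1 * s3) * s2) flattens to s1 * s3 * s2


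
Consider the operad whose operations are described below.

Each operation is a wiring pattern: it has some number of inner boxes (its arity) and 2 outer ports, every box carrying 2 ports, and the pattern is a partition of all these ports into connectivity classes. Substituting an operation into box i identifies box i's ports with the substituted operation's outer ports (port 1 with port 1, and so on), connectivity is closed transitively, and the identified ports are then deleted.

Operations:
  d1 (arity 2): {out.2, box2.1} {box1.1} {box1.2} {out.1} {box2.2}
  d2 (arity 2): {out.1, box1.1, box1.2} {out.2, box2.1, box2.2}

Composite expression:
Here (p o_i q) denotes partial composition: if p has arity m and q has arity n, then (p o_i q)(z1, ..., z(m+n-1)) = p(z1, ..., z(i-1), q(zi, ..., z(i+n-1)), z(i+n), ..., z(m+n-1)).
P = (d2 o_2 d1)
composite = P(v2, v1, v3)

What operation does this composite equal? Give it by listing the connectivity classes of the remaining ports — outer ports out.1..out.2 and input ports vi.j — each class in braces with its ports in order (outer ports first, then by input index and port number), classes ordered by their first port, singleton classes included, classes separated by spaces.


{out.1, v2.1, v2.2} {out.2, v3.1} {v1.1} {v1.2} {v3.2}


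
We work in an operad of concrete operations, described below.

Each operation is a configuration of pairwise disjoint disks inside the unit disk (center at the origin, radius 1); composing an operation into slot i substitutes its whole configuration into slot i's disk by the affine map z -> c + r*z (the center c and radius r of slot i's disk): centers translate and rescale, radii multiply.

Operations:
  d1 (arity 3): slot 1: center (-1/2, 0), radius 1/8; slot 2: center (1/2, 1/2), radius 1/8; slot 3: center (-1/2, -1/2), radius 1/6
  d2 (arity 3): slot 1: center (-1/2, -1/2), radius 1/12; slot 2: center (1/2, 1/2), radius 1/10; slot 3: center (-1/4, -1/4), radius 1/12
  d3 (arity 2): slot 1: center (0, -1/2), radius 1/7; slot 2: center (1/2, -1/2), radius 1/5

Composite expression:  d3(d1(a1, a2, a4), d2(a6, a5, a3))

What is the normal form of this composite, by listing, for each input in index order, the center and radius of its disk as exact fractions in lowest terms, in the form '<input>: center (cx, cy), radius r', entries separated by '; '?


a1: center (-1/14, -1/2), radius 1/56; a2: center (1/14, -3/7), radius 1/56; a3: center (9/20, -11/20), radius 1/60; a4: center (-1/14, -4/7), radius 1/42; a5: center (3/5, -2/5), radius 1/50; a6: center (2/5, -3/5), radius 1/60

Below d3, radii multiply path by path; the a-disk centers shift.
for a1, the 2-step affine chain lands on center (-1/14, -1/2), radius 1/56
for a2, the 2-step affine chain lands on center (1/14, -3/7), radius 1/56
for a4, the 2-step affine chain lands on center (-1/14, -4/7), radius 1/42
for a6, the 2-step affine chain lands on center (2/5, -3/5), radius 1/60
for a5, the 2-step affine chain lands on center (3/5, -2/5), radius 1/50
for a3, the 2-step affine chain lands on center (9/20, -11/20), radius 1/60


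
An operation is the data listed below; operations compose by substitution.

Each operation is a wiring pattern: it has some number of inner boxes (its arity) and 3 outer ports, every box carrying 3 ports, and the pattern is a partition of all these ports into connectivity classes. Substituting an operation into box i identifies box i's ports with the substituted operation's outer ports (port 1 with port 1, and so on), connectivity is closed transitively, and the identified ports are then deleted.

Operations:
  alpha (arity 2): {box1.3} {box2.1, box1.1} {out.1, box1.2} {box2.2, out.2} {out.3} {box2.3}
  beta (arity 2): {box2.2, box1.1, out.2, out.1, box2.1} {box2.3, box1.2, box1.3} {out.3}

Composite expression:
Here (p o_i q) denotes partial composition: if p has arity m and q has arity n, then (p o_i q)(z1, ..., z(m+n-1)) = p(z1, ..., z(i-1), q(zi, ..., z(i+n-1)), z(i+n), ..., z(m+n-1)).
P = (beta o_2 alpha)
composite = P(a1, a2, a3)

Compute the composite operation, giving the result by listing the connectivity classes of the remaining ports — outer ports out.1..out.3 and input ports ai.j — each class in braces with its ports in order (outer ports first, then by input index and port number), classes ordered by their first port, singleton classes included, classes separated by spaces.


{out.1, out.2, a1.1, a2.2, a3.2} {out.3} {a1.2, a1.3} {a2.1, a3.1} {a2.3} {a3.3}

Treat the ports identified at beta as solder joints: merge, then drop.
stage alpha: inputs (a2, a3), connectivity {out.1, a2.2} {out.2, a3.2} {out.3} {a2.1, a3.1} {a2.3} {a3.3}, out.j its boundary
stage beta: inputs (a1, a2, a3), connectivity {out.1, out.2, a1.1, a2.2, a3.2} {out.3} {a1.2, a1.3} {a2.1, a3.1} {a2.3} {a3.3}, out.j its boundary


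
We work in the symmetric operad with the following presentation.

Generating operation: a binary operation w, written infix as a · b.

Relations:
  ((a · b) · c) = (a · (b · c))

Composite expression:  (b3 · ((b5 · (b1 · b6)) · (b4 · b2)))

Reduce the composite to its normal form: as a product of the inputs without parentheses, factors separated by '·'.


b3 · b5 · b1 · b6 · b4 · b2

The w-tree's shape is irrelevant; the b-reading-order decides.
(b1 · b6) spells out as b1 · b6
(b5 · (b1 · b6)) spells out as b5 · b1 · b6
(b4 · b2) spells out as b4 · b2
((b5 · (b1 · b6)) · (b4 · b2)) spells out as b5 · b1 · b6 · b4 · b2
(b3 · ((b5 · (b1 · b6)) · (b4 · b2))) spells out as b3 · b5 · b1 · b6 · b4 · b2


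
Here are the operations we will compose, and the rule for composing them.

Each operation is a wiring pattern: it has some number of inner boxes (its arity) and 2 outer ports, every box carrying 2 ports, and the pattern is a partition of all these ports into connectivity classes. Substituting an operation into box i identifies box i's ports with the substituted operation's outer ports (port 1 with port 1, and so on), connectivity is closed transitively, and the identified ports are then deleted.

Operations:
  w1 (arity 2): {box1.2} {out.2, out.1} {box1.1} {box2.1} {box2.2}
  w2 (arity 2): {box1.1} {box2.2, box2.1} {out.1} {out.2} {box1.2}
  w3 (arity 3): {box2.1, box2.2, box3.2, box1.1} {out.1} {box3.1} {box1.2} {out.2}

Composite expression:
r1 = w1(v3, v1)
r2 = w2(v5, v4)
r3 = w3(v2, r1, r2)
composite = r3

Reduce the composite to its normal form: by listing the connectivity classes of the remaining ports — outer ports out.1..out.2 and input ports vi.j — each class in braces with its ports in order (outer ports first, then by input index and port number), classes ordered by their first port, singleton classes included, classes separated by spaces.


{out.1} {out.2} {v1.1} {v1.2} {v2.1} {v2.2} {v3.1} {v3.2} {v4.1, v4.2} {v5.1} {v5.2}

Two ports join when wires chain via w3-identified ports.
stage w1: inputs (v3, v1), connectivity {out.1, out.2} {v1.1} {v1.2} {v3.1} {v3.2}, out.j its boundary
stage w2: inputs (v5, v4), connectivity {out.1} {out.2} {v4.1, v4.2} {v5.1} {v5.2}, out.j its boundary
stage w3: inputs (v2, v3, v1, v5, v4), connectivity {out.1} {out.2} {v1.1} {v1.2} {v2.1} {v2.2} {v3.1} {v3.2} {v4.1, v4.2} {v5.1} {v5.2}, out.j its boundary


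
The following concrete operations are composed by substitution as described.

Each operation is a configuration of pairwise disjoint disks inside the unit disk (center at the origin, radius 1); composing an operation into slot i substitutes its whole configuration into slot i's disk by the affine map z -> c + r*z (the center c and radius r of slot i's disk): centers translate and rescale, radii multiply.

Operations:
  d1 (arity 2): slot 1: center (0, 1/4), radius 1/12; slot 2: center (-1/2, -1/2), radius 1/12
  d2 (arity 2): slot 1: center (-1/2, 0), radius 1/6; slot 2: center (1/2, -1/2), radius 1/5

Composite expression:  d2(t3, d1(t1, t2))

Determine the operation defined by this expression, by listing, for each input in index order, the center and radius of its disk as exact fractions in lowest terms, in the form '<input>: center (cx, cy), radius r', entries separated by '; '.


Below d2, radii multiply path by path; the t-disk centers shift.
input t3: composing its 1 substitution step yields center (-1/2, 0), radius 1/6
input t1: composing its 2 substitution steps yields center (1/2, -9/20), radius 1/60
input t2: composing its 2 substitution steps yields center (2/5, -3/5), radius 1/60

t1: center (1/2, -9/20), radius 1/60; t2: center (2/5, -3/5), radius 1/60; t3: center (-1/2, 0), radius 1/6


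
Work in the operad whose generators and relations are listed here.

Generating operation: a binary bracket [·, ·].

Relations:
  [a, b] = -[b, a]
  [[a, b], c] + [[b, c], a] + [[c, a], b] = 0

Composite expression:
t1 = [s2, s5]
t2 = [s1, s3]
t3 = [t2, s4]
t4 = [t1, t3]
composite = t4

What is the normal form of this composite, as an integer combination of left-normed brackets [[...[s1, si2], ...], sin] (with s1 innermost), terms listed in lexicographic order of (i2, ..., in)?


In the tensor algebra, words opening s1 carry the s1-anchored form.
Composite bracket: [[s2, s5], [[s1, s3], s4]]
Under [a, b] = ab - ba we get 16 signed associative words (2^4 = 16).
Only words starting with s1 matter:
  from s1s3s4s2s5, sign -1: term -[[[[s1, s3], s4], s2], s5]
  from s1s3s4s5s2, sign +1: term +[[[[s1, s3], s4], s5], s2]

-[[[[s1, s3], s4], s2], s5] + [[[[s1, s3], s4], s5], s2]


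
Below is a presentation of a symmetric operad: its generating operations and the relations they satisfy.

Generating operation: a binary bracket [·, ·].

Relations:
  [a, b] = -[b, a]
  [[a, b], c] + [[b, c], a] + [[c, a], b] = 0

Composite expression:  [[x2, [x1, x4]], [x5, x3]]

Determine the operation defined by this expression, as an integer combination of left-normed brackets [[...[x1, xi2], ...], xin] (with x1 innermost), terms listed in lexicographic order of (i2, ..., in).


[[[[x1, x4], x2], x3], x5] - [[[[x1, x4], x2], x5], x3]

Expand each bracket as ab - ba; the x1-initial words give the coefficients.
Composite bracket: [[x2, [x1, x4]], [x5, x3]]
Applying ab - ba throughout gives 16 signed words (2^4 = 16).
Coefficients come from the x1-initial words:
  the word x1x4x2x3x5 carries sign +1 and contributes +[[[[x1, x4], x2], x3], x5]
  the word x1x4x2x5x3 carries sign -1 and contributes -[[[[x1, x4], x2], x5], x3]


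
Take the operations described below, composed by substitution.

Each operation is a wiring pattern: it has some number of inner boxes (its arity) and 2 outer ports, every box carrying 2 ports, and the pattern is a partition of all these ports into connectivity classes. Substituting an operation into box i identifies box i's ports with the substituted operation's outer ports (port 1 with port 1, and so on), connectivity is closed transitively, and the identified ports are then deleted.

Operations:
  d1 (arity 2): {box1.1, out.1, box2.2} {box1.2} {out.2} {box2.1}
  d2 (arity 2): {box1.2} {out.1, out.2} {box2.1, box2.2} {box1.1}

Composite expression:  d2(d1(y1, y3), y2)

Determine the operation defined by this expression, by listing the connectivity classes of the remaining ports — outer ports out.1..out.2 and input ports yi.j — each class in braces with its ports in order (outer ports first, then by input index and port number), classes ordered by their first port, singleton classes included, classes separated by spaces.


Two ports join when wires chain via d2-identified ports.
d1 over (y1, y3) gives {out.1, y1.1, y3.2} {out.2} {y1.2} {y3.1}, out.j being that stage's outer ports
d2 over (y1, y3, y2) gives {out.1, out.2} {y1.1, y3.2} {y1.2} {y2.1, y2.2} {y3.1}, out.j being that stage's outer ports

{out.1, out.2} {y1.1, y3.2} {y1.2} {y2.1, y2.2} {y3.1}


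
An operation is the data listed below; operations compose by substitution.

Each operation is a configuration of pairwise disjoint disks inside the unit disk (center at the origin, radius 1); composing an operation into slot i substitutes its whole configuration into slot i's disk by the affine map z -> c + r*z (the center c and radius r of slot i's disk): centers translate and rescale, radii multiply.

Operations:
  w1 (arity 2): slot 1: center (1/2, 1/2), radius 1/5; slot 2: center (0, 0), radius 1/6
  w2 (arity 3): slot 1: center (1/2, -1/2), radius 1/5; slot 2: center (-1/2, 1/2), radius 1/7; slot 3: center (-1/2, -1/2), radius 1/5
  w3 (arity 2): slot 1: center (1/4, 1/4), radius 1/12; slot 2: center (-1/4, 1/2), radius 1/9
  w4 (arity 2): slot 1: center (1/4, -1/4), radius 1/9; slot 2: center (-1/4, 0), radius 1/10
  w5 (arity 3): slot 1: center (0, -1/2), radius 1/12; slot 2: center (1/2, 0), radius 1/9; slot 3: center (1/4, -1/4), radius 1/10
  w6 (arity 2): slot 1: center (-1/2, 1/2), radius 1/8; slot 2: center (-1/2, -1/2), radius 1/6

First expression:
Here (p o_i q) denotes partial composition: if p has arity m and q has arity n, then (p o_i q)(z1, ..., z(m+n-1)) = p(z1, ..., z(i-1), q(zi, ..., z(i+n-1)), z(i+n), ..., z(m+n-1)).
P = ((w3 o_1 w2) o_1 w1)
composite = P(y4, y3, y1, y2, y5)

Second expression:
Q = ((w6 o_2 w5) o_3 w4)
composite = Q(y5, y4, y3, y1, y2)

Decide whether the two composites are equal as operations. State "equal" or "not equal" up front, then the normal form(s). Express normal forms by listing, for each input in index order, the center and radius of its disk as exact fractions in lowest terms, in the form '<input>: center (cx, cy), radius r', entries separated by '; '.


Normal form of the first expression: y1: center (5/24, 7/24), radius 1/84; y2: center (5/24, 5/24), radius 1/60; y3: center (7/24, 5/24), radius 1/360; y4: center (3/10, 13/60), radius 1/300; y5: center (-1/4, 1/2), radius 1/9
Normal form of the second expression: y1: center (-91/216, -1/2), radius 1/540; y2: center (-11/24, -13/24), radius 1/60; y3: center (-89/216, -109/216), radius 1/486; y4: center (-1/2, -7/12), radius 1/72; y5: center (-1/2, 1/2), radius 1/8
No match — not equal.

not equal; first: y1: center (5/24, 7/24), radius 1/84; y2: center (5/24, 5/24), radius 1/60; y3: center (7/24, 5/24), radius 1/360; y4: center (3/10, 13/60), radius 1/300; y5: center (-1/4, 1/2), radius 1/9; second: y1: center (-91/216, -1/2), radius 1/540; y2: center (-11/24, -13/24), radius 1/60; y3: center (-89/216, -109/216), radius 1/486; y4: center (-1/2, -7/12), radius 1/72; y5: center (-1/2, 1/2), radius 1/8


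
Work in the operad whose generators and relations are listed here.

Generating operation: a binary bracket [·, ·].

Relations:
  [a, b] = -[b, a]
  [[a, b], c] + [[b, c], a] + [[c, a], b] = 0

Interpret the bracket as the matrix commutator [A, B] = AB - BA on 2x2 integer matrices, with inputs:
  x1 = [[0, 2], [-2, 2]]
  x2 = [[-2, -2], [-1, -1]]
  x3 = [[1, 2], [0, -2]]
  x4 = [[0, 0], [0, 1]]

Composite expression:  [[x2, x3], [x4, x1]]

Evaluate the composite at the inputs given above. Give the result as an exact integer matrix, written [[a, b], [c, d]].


[[-14, -8], [8, 14]]

[x2, x3] = [[2, 4], [-3, -2]]
[x4, x1] = [[0, -2], [-2, 0]]
[[x2, x3], [x4, x1]] = [[-14, -8], [8, 14]]


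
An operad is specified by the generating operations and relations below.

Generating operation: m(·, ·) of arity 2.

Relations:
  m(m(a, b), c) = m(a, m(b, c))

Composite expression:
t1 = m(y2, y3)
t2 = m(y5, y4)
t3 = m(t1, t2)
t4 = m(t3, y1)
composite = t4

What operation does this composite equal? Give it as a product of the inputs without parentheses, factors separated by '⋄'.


Associativity of m dissolves the nesting; only the y-input order survives.
m(y2, y3) unparenthesizes to y2 ⋄ y3
m(y5, y4) unparenthesizes to y5 ⋄ y4
m(m(y2, y3), m(y5, y4)) unparenthesizes to y2 ⋄ y3 ⋄ y5 ⋄ y4
m(m(m(y2, y3), m(y5, y4)), y1) unparenthesizes to y2 ⋄ y3 ⋄ y5 ⋄ y4 ⋄ y1

y2 ⋄ y3 ⋄ y5 ⋄ y4 ⋄ y1


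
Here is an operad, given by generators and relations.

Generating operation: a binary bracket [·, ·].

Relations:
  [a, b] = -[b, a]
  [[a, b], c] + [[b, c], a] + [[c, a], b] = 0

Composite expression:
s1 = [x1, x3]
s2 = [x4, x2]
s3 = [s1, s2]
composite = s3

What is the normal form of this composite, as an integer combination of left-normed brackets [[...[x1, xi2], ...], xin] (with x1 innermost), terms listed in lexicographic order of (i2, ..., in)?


Antisymmetry and Jacobi reduce to x1-anchored left-normed brackets.
Composite bracket: [[x1, x3], [x4, x2]]
Each bracket splits as ab - ba, giving 8 signed words (2^3 = 8).
Collect the words opening with x1:
  from x1x3x2x4, sign -1: term -[[[x1, x3], x2], x4]
  from x1x3x4x2, sign +1: term +[[[x1, x3], x4], x2]

-[[[x1, x3], x2], x4] + [[[x1, x3], x4], x2]


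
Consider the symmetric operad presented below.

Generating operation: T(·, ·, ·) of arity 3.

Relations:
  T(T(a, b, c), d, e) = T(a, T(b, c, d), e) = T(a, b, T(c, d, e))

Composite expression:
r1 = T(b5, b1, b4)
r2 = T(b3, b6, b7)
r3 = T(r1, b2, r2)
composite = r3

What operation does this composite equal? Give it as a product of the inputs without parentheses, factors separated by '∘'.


b5 ∘ b1 ∘ b4 ∘ b2 ∘ b3 ∘ b6 ∘ b7

Key point: T is associative — brackets drop, the b-order remains.
T(b5, b1, b4) flattens to b5 ∘ b1 ∘ b4
T(b3, b6, b7) flattens to b3 ∘ b6 ∘ b7
T(T(b5, b1, b4), b2, T(b3, b6, b7)) flattens to b5 ∘ b1 ∘ b4 ∘ b2 ∘ b3 ∘ b6 ∘ b7


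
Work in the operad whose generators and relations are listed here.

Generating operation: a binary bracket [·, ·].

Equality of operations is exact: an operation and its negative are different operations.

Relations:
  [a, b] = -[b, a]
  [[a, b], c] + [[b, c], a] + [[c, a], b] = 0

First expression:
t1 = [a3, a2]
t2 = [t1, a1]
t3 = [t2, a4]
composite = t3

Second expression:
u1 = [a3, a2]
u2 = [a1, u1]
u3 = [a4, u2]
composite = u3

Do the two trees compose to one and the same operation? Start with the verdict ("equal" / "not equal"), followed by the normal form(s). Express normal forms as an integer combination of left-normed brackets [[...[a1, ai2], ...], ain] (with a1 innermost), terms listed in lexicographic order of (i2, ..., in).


equal — both sides give [[[a1, a2], a3], a4] - [[[a1, a3], a2], a4]

Reducing the first expression gives [[[a1, a2], a3], a4] - [[[a1, a3], a2], a4]
Reducing the second expression gives [[[a1, a2], a3], a4] - [[[a1, a3], a2], a4]
The forms coincide; equal.


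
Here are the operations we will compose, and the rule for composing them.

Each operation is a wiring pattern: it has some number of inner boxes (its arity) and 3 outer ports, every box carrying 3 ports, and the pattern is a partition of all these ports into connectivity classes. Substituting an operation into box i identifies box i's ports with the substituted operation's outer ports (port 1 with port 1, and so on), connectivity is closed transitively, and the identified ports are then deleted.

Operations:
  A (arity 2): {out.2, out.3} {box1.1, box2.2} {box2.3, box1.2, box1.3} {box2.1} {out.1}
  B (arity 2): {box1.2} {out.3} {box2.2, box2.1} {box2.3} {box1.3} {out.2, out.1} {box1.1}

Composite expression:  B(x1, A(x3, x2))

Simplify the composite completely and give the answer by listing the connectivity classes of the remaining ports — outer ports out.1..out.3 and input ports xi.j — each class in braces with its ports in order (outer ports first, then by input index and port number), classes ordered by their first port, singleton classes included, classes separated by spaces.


{out.1, out.2} {out.3} {x1.1} {x1.2} {x1.3} {x2.1} {x2.2, x3.1} {x2.3, x3.2, x3.3}

Reachability decides: close wires over B-identified ports.
the subtree at A composes to {out.1} {out.2, out.3} {x2.1} {x2.2, x3.1} {x2.3, x3.2, x3.3} on (x3, x2); out.j = own outer ports
the subtree at B composes to {out.1, out.2} {out.3} {x1.1} {x1.2} {x1.3} {x2.1} {x2.2, x3.1} {x2.3, x3.2, x3.3} on (x1, x3, x2); out.j = own outer ports


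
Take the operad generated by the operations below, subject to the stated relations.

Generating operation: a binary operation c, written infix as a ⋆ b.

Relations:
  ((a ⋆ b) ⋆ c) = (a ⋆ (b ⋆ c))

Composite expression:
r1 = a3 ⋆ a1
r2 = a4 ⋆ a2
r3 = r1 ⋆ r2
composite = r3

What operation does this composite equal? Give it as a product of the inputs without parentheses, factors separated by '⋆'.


a3 ⋆ a1 ⋆ a4 ⋆ a2

The c-tree's shape is irrelevant; the a-reading-order decides.
(a3 ⋆ a1) linearizes to a3 ⋆ a1
(a4 ⋆ a2) linearizes to a4 ⋆ a2
((a3 ⋆ a1) ⋆ (a4 ⋆ a2)) linearizes to a3 ⋆ a1 ⋆ a4 ⋆ a2


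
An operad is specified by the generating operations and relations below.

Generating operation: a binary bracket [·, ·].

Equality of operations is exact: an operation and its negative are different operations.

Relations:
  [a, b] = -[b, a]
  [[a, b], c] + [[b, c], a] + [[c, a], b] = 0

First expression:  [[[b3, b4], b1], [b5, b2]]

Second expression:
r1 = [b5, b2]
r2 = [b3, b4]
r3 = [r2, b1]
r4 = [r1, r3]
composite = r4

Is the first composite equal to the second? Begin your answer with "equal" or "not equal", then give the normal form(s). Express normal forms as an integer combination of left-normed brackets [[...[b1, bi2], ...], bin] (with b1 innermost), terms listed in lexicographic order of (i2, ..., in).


The first expression reduces to [[[[b1, b3], b4], b2], b5] - [[[[b1, b3], b4], b5], b2] - [[[[b1, b4], b3], b2], b5] + [[[[b1, b4], b3], b5], b2]
The second expression reduces to -[[[[b1, b3], b4], b2], b5] + [[[[b1, b3], b4], b5], b2] + [[[[b1, b4], b3], b2], b5] - [[[[b1, b4], b3], b5], b2]
No match — not equal.

not equal: they reduce to [[[[b1, b3], b4], b2], b5] - [[[[b1, b3], b4], b5], b2] - [[[[b1, b4], b3], b2], b5] + [[[[b1, b4], b3], b5], b2] and -[[[[b1, b3], b4], b2], b5] + [[[[b1, b3], b4], b5], b2] + [[[[b1, b4], b3], b2], b5] - [[[[b1, b4], b3], b5], b2]


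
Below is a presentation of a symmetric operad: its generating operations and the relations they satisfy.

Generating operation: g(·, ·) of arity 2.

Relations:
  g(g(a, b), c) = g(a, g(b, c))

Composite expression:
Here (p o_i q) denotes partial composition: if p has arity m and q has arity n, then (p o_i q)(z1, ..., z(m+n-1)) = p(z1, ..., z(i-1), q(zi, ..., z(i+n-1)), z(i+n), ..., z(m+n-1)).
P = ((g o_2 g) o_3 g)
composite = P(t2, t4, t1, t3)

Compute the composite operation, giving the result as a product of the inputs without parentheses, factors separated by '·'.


t2 · t4 · t1 · t3

Under associativity of g, the answer is the t's in reading order.
g(t1, t3) flattens to t1 · t3
g(t4, g(t1, t3)) flattens to t4 · t1 · t3
g(t2, g(t4, g(t1, t3))) flattens to t2 · t4 · t1 · t3


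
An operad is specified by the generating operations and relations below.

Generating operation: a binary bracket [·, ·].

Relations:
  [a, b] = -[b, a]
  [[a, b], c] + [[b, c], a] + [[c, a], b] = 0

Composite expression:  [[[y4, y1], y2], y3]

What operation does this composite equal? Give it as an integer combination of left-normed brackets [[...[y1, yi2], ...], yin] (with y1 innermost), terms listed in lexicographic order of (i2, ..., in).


-[[[y1, y4], y2], y3]

A multilinear Lie element is pinned by y1-initial words (y1 innermost).
Composite bracket: [[[y4, y1], y2], y3]
The bracket unfolds into 8 signed words via [a, b] = ab - ba (2^3 = 8).
The y1-initial words carry the normal form:
  from y1y4y2y3, sign -1: term -[[[y1, y4], y2], y3]


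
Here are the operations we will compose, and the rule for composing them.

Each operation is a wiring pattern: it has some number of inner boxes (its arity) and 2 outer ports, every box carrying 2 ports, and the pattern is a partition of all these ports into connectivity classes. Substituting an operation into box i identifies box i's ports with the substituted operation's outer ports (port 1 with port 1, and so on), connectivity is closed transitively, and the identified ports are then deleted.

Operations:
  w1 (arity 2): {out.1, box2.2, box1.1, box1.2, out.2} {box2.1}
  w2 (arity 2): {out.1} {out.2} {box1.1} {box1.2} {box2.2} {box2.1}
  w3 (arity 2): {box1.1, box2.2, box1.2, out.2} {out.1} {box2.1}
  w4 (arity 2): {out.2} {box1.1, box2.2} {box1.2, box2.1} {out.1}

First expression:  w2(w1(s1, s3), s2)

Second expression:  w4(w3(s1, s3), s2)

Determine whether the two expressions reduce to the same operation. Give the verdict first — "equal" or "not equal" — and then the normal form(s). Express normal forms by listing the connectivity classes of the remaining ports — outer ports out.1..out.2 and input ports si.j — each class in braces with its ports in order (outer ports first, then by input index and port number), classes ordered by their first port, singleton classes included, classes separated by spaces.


Reducing the first expression gives {out.1} {out.2} {s1.1, s1.2, s3.2} {s2.1} {s2.2} {s3.1}
Reducing the second expression gives {out.1} {out.2} {s1.1, s1.2, s2.1, s3.2} {s2.2} {s3.1}
No match — not equal.

not equal — first {out.1} {out.2} {s1.1, s1.2, s3.2} {s2.1} {s2.2} {s3.1}, second {out.1} {out.2} {s1.1, s1.2, s2.1, s3.2} {s2.2} {s3.1}


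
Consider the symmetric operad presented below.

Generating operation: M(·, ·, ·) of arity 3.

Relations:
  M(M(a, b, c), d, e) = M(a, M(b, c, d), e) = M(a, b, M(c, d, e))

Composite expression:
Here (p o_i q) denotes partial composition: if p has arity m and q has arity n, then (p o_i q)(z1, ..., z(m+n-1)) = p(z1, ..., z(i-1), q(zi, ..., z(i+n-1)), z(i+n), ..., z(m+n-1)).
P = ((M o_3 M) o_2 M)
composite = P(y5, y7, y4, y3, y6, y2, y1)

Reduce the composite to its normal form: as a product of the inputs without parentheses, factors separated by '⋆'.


y5 ⋆ y7 ⋆ y4 ⋆ y3 ⋆ y6 ⋆ y2 ⋆ y1


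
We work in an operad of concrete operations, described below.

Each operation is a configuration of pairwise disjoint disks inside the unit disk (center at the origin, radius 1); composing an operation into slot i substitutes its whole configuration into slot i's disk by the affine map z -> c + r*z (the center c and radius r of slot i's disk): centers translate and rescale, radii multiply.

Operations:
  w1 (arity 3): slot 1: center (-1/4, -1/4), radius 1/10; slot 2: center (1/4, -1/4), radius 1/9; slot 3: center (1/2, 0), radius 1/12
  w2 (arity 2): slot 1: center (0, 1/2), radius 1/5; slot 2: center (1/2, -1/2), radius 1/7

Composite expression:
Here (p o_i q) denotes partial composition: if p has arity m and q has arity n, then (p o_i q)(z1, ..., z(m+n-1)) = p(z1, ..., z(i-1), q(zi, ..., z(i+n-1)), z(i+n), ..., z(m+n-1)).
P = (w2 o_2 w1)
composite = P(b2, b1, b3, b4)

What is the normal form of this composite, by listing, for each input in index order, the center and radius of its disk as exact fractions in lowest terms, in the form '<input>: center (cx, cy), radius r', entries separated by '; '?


Below w2, radii multiply path by path; the b-disk centers shift.
input b2: applying the 1 nested substitution gives center (0, 1/2), radius 1/5
input b1: applying the 2 nested substitutions gives center (13/28, -15/28), radius 1/70
input b3: applying the 2 nested substitutions gives center (15/28, -15/28), radius 1/63
input b4: applying the 2 nested substitutions gives center (4/7, -1/2), radius 1/84

b1: center (13/28, -15/28), radius 1/70; b2: center (0, 1/2), radius 1/5; b3: center (15/28, -15/28), radius 1/63; b4: center (4/7, -1/2), radius 1/84


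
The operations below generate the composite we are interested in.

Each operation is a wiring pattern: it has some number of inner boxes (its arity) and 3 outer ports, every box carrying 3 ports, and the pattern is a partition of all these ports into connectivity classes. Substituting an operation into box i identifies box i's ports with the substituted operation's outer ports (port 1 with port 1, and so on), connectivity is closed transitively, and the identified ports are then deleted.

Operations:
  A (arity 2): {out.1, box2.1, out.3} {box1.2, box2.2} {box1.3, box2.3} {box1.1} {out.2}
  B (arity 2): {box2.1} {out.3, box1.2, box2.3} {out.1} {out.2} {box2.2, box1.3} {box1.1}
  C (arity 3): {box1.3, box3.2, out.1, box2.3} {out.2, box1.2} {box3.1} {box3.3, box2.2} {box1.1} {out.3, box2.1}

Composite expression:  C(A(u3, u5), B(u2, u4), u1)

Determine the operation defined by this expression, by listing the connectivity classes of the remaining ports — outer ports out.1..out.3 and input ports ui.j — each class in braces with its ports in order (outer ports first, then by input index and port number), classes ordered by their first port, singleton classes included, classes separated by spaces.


{out.1, u1.2, u2.2, u4.3, u5.1} {out.2} {out.3} {u1.1} {u1.3} {u2.1} {u2.3, u4.2} {u3.1} {u3.2, u5.2} {u3.3, u5.3} {u4.1}

Substituting into C glues patterns; closure does the rest.
stage A: inputs (u3, u5), connectivity {out.1, out.3, u5.1} {out.2} {u3.1} {u3.2, u5.2} {u3.3, u5.3}, out.j its boundary
stage B: inputs (u2, u4), connectivity {out.1} {out.2} {out.3, u2.2, u4.3} {u2.1} {u2.3, u4.2} {u4.1}, out.j its boundary
stage C: inputs (u3, u5, u2, u4, u1), connectivity {out.1, u1.2, u2.2, u4.3, u5.1} {out.2} {out.3} {u1.1} {u1.3} {u2.1} {u2.3, u4.2} {u3.1} {u3.2, u5.2} {u3.3, u5.3} {u4.1}, out.j its boundary


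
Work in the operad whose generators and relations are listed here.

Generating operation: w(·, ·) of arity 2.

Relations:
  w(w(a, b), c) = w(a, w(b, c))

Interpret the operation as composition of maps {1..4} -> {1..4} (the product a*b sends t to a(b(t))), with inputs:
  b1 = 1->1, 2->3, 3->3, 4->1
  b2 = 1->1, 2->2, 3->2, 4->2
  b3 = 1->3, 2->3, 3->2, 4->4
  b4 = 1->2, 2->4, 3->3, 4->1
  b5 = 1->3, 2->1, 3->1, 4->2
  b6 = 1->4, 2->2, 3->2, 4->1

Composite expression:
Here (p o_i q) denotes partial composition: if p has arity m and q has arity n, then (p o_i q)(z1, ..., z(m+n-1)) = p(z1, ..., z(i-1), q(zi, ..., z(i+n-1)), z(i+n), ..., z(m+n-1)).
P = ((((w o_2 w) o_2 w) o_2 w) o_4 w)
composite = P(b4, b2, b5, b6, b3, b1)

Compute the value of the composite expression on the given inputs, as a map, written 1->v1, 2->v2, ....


w(b2, b5) = 1->2, 2->1, 3->1, 4->2
w(b6, b3) = 1->2, 2->2, 3->2, 4->1
w(w(b2, b5), w(b6, b3)) = 1->1, 2->1, 3->1, 4->2
w(w(w(b2, b5), w(b6, b3)), b1) = 1->1, 2->1, 3->1, 4->1
w(b4, w(w(w(b2, b5), w(b6, b3)), b1)) = 1->2, 2->2, 3->2, 4->2

1->2, 2->2, 3->2, 4->2


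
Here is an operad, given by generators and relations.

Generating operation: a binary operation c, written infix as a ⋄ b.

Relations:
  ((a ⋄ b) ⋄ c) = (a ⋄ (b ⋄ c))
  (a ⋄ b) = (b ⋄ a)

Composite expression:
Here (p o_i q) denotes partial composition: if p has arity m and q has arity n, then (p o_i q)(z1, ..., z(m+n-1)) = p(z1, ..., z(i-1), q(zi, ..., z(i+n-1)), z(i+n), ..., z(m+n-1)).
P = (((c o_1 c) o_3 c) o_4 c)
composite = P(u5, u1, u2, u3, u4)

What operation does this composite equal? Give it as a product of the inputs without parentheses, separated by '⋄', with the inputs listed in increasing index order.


Any arrangement under c is one operation, so sort the u-inputs.
(u5 ⋄ u1) linearizes to u5 ⋄ u1
(u3 ⋄ u4) linearizes to u3 ⋄ u4
(u2 ⋄ (u3 ⋄ u4)) linearizes to u2 ⋄ u3 ⋄ u4
((u5 ⋄ u1) ⋄ (u2 ⋄ (u3 ⋄ u4))) linearizes to u5 ⋄ u1 ⋄ u2 ⋄ u3 ⋄ u4
rearranged into index order: u1 ⋄ u2 ⋄ u3 ⋄ u4 ⋄ u5

u1 ⋄ u2 ⋄ u3 ⋄ u4 ⋄ u5


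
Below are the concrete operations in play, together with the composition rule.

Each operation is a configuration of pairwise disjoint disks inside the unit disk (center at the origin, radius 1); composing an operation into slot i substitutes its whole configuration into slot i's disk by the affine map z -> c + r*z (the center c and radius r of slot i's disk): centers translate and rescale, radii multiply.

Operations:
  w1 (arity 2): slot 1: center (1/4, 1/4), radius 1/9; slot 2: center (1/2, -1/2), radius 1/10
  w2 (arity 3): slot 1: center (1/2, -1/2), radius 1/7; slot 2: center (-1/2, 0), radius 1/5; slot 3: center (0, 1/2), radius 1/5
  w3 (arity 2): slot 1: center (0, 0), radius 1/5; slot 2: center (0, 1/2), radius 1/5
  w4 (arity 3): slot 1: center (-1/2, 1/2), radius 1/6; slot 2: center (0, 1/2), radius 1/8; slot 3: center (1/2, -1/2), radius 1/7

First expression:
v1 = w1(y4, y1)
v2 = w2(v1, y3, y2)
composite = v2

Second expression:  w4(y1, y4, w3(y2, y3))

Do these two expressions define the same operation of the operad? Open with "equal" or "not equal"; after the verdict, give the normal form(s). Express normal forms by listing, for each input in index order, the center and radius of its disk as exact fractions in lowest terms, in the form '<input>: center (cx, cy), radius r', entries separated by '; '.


not equal; the first gives y1: center (4/7, -4/7), radius 1/70; y2: center (0, 1/2), radius 1/5; y3: center (-1/2, 0), radius 1/5; y4: center (15/28, -13/28), radius 1/63 and the second y1: center (-1/2, 1/2), radius 1/6; y2: center (1/2, -1/2), radius 1/35; y3: center (1/2, -3/7), radius 1/35; y4: center (0, 1/2), radius 1/8

In normal form, the first expression is y1: center (4/7, -4/7), radius 1/70; y2: center (0, 1/2), radius 1/5; y3: center (-1/2, 0), radius 1/5; y4: center (15/28, -13/28), radius 1/63
In normal form, the second expression is y1: center (-1/2, 1/2), radius 1/6; y2: center (1/2, -1/2), radius 1/35; y3: center (1/2, -3/7), radius 1/35; y4: center (0, 1/2), radius 1/8
The forms do not match — not equal.


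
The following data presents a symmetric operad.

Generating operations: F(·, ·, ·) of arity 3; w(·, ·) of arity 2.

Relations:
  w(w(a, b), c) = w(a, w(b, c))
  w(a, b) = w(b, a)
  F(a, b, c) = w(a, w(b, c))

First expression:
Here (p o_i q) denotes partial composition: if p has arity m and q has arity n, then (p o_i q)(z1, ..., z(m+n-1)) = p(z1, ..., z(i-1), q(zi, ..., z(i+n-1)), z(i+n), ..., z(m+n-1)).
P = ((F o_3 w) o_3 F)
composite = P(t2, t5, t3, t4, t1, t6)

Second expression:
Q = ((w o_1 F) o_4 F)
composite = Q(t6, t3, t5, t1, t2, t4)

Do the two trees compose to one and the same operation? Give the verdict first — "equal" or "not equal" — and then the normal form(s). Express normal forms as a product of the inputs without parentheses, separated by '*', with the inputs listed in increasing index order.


equal — both sides give t1 * t2 * t3 * t4 * t5 * t6


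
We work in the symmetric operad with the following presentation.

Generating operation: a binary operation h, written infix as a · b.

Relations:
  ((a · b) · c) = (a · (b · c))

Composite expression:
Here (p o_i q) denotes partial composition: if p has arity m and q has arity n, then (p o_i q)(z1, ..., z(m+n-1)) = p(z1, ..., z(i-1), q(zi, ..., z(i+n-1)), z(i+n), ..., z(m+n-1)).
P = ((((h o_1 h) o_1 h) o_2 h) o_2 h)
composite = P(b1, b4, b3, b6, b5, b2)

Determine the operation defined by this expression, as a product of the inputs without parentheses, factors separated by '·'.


b1 · b4 · b3 · b6 · b5 · b2

Associativity of h dissolves the nesting; only the b-input order survives.
(b4 · b3) spells out as b4 · b3
((b4 · b3) · b6) spells out as b4 · b3 · b6
(b1 · ((b4 · b3) · b6)) spells out as b1 · b4 · b3 · b6
((b1 · ((b4 · b3) · b6)) · b5) spells out as b1 · b4 · b3 · b6 · b5
(((b1 · ((b4 · b3) · b6)) · b5) · b2) spells out as b1 · b4 · b3 · b6 · b5 · b2
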